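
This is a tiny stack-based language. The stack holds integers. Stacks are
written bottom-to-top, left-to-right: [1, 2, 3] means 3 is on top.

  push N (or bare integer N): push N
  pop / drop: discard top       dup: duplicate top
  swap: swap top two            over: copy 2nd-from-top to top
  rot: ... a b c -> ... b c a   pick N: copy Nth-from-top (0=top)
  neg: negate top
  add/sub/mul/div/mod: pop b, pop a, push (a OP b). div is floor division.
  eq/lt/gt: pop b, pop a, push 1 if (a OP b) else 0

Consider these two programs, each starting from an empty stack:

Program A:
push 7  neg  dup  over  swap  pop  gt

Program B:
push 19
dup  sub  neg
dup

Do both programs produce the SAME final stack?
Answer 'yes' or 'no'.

Program A trace:
  After 'push 7': [7]
  After 'neg': [-7]
  After 'dup': [-7, -7]
  After 'over': [-7, -7, -7]
  After 'swap': [-7, -7, -7]
  After 'pop': [-7, -7]
  After 'gt': [0]
Program A final stack: [0]

Program B trace:
  After 'push 19': [19]
  After 'dup': [19, 19]
  After 'sub': [0]
  After 'neg': [0]
  After 'dup': [0, 0]
Program B final stack: [0, 0]
Same: no

Answer: no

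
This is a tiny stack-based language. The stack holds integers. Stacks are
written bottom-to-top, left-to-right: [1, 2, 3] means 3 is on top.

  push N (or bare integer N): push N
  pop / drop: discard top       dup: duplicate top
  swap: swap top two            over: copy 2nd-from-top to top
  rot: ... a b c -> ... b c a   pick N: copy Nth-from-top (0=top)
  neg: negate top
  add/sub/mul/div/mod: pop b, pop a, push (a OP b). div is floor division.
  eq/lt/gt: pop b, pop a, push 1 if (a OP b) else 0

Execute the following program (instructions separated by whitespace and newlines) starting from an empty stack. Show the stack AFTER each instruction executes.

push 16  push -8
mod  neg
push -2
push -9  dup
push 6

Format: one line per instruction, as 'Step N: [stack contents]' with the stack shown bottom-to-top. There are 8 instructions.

Step 1: [16]
Step 2: [16, -8]
Step 3: [0]
Step 4: [0]
Step 5: [0, -2]
Step 6: [0, -2, -9]
Step 7: [0, -2, -9, -9]
Step 8: [0, -2, -9, -9, 6]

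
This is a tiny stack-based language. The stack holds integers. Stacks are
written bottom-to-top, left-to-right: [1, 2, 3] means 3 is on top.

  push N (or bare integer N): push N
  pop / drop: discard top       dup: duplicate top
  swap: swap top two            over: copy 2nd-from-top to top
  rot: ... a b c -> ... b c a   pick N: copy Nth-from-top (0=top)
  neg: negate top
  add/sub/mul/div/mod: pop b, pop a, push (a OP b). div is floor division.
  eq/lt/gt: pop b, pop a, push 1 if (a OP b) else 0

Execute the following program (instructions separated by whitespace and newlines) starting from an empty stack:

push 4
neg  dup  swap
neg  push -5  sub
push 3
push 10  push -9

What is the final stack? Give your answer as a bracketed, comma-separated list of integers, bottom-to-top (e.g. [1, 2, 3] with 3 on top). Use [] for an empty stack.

Answer: [-4, 9, 3, 10, -9]

Derivation:
After 'push 4': [4]
After 'neg': [-4]
After 'dup': [-4, -4]
After 'swap': [-4, -4]
After 'neg': [-4, 4]
After 'push -5': [-4, 4, -5]
After 'sub': [-4, 9]
After 'push 3': [-4, 9, 3]
After 'push 10': [-4, 9, 3, 10]
After 'push -9': [-4, 9, 3, 10, -9]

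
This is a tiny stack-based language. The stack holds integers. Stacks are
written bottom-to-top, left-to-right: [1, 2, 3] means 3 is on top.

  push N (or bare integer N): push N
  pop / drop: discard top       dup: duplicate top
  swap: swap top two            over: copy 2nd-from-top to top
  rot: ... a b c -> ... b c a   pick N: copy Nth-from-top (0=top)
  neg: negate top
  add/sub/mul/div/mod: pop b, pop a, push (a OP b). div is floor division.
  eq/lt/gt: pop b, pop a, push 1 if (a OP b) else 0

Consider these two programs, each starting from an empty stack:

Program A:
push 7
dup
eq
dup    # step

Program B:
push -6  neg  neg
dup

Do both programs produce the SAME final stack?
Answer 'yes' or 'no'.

Answer: no

Derivation:
Program A trace:
  After 'push 7': [7]
  After 'dup': [7, 7]
  After 'eq': [1]
  After 'dup': [1, 1]
Program A final stack: [1, 1]

Program B trace:
  After 'push -6': [-6]
  After 'neg': [6]
  After 'neg': [-6]
  After 'dup': [-6, -6]
Program B final stack: [-6, -6]
Same: no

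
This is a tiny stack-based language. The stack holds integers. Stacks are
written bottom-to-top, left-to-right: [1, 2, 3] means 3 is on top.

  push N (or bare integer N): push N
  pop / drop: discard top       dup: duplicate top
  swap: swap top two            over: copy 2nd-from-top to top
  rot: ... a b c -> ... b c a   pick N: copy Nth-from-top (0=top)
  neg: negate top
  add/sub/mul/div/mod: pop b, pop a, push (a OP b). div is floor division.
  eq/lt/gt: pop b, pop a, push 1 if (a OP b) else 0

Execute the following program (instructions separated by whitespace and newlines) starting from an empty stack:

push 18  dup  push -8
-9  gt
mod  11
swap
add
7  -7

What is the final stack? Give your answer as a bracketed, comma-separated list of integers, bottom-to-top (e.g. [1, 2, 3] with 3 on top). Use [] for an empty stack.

After 'push 18': [18]
After 'dup': [18, 18]
After 'push -8': [18, 18, -8]
After 'push -9': [18, 18, -8, -9]
After 'gt': [18, 18, 1]
After 'mod': [18, 0]
After 'push 11': [18, 0, 11]
After 'swap': [18, 11, 0]
After 'add': [18, 11]
After 'push 7': [18, 11, 7]
After 'push -7': [18, 11, 7, -7]

Answer: [18, 11, 7, -7]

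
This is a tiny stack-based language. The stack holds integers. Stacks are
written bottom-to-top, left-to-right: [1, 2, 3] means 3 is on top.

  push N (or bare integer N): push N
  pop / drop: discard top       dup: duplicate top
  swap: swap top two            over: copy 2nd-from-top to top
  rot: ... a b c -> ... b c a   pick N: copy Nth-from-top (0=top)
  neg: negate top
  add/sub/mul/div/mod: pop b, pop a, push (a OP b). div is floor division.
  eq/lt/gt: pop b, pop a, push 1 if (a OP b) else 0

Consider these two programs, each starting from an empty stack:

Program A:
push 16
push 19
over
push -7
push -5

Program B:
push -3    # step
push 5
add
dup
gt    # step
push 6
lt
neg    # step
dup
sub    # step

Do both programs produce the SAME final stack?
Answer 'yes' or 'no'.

Answer: no

Derivation:
Program A trace:
  After 'push 16': [16]
  After 'push 19': [16, 19]
  After 'over': [16, 19, 16]
  After 'push -7': [16, 19, 16, -7]
  After 'push -5': [16, 19, 16, -7, -5]
Program A final stack: [16, 19, 16, -7, -5]

Program B trace:
  After 'push -3': [-3]
  After 'push 5': [-3, 5]
  After 'add': [2]
  After 'dup': [2, 2]
  After 'gt': [0]
  After 'push 6': [0, 6]
  After 'lt': [1]
  After 'neg': [-1]
  After 'dup': [-1, -1]
  After 'sub': [0]
Program B final stack: [0]
Same: no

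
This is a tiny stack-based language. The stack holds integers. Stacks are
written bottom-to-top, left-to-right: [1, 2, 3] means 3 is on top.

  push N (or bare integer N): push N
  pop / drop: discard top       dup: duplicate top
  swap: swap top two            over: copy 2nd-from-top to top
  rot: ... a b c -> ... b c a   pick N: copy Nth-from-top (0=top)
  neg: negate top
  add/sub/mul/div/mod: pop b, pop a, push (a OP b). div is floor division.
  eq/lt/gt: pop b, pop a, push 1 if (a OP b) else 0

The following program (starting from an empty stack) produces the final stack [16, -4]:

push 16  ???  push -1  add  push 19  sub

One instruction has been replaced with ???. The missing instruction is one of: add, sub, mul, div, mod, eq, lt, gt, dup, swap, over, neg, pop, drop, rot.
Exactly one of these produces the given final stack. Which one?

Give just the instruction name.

Stack before ???: [16]
Stack after ???:  [16, 16]
The instruction that transforms [16] -> [16, 16] is: dup

Answer: dup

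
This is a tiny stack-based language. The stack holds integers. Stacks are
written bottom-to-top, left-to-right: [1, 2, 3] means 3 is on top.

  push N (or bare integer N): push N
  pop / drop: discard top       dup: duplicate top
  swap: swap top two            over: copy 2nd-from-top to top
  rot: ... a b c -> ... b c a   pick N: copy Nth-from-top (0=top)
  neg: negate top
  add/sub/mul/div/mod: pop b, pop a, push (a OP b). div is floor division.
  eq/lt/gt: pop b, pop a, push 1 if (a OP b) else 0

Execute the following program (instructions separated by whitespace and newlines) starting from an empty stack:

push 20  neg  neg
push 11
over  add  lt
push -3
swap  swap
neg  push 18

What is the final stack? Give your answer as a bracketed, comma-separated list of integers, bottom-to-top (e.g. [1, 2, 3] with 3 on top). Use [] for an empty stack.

After 'push 20': [20]
After 'neg': [-20]
After 'neg': [20]
After 'push 11': [20, 11]
After 'over': [20, 11, 20]
After 'add': [20, 31]
After 'lt': [1]
After 'push -3': [1, -3]
After 'swap': [-3, 1]
After 'swap': [1, -3]
After 'neg': [1, 3]
After 'push 18': [1, 3, 18]

Answer: [1, 3, 18]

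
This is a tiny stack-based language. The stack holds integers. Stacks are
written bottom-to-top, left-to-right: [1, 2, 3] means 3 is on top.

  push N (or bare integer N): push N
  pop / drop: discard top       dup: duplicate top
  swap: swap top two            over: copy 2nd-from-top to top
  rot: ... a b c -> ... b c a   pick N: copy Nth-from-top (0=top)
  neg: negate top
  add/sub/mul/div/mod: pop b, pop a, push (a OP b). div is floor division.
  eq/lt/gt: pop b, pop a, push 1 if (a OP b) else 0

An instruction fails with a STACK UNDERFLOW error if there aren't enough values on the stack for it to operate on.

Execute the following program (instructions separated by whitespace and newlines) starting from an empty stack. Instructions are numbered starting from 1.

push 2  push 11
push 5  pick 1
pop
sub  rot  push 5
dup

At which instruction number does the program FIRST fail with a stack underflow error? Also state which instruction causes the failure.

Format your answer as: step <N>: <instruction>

Answer: step 7: rot

Derivation:
Step 1 ('push 2'): stack = [2], depth = 1
Step 2 ('push 11'): stack = [2, 11], depth = 2
Step 3 ('push 5'): stack = [2, 11, 5], depth = 3
Step 4 ('pick 1'): stack = [2, 11, 5, 11], depth = 4
Step 5 ('pop'): stack = [2, 11, 5], depth = 3
Step 6 ('sub'): stack = [2, 6], depth = 2
Step 7 ('rot'): needs 3 value(s) but depth is 2 — STACK UNDERFLOW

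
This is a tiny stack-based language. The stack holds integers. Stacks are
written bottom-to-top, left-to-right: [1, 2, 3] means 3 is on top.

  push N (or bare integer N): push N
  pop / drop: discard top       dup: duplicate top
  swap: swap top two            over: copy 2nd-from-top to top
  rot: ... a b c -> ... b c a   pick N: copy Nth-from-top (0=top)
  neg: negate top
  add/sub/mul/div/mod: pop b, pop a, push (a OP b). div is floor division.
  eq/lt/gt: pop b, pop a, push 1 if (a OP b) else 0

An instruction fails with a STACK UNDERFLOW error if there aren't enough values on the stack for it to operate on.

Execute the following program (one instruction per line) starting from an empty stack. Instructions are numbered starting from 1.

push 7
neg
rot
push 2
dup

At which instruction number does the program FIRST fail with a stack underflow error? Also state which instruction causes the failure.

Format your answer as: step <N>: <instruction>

Answer: step 3: rot

Derivation:
Step 1 ('push 7'): stack = [7], depth = 1
Step 2 ('neg'): stack = [-7], depth = 1
Step 3 ('rot'): needs 3 value(s) but depth is 1 — STACK UNDERFLOW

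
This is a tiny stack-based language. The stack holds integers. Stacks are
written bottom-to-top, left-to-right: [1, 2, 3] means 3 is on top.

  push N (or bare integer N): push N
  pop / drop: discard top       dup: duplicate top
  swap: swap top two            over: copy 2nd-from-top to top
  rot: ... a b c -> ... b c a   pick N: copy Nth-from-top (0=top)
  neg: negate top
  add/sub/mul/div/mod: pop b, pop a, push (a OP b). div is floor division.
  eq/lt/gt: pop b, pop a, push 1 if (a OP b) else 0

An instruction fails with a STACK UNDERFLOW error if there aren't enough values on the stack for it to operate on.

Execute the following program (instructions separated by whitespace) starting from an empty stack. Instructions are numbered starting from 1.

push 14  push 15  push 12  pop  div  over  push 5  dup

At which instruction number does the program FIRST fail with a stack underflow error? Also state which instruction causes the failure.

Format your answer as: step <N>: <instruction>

Answer: step 6: over

Derivation:
Step 1 ('push 14'): stack = [14], depth = 1
Step 2 ('push 15'): stack = [14, 15], depth = 2
Step 3 ('push 12'): stack = [14, 15, 12], depth = 3
Step 4 ('pop'): stack = [14, 15], depth = 2
Step 5 ('div'): stack = [0], depth = 1
Step 6 ('over'): needs 2 value(s) but depth is 1 — STACK UNDERFLOW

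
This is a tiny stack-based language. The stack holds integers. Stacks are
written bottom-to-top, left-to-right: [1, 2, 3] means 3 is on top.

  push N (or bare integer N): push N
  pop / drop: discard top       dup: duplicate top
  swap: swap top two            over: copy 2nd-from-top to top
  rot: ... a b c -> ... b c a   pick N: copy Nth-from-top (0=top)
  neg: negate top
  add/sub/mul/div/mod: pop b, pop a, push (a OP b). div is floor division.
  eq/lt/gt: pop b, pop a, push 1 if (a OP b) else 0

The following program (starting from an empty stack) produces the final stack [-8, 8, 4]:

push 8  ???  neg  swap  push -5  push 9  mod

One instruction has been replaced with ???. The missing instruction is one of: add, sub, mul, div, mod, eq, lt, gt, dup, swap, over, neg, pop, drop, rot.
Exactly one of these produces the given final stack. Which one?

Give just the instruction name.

Stack before ???: [8]
Stack after ???:  [8, 8]
The instruction that transforms [8] -> [8, 8] is: dup

Answer: dup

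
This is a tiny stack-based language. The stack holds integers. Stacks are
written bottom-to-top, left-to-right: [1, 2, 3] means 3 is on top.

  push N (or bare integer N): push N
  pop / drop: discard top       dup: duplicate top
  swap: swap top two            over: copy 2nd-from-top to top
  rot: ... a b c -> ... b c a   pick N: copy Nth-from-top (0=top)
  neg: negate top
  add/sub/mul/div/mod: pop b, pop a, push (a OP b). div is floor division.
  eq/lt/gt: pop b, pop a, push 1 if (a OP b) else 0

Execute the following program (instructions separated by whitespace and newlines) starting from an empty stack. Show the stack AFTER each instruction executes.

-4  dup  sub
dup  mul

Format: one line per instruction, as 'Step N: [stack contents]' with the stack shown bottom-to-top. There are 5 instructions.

Step 1: [-4]
Step 2: [-4, -4]
Step 3: [0]
Step 4: [0, 0]
Step 5: [0]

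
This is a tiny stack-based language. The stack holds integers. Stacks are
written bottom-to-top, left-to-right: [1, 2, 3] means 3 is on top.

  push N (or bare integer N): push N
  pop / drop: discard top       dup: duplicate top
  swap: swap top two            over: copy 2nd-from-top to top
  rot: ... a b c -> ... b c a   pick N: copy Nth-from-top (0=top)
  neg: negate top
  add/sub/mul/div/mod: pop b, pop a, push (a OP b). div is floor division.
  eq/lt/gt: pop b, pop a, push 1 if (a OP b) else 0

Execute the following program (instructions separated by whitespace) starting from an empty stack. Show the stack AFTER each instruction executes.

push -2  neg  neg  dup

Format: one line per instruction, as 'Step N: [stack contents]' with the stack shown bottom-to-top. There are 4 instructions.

Step 1: [-2]
Step 2: [2]
Step 3: [-2]
Step 4: [-2, -2]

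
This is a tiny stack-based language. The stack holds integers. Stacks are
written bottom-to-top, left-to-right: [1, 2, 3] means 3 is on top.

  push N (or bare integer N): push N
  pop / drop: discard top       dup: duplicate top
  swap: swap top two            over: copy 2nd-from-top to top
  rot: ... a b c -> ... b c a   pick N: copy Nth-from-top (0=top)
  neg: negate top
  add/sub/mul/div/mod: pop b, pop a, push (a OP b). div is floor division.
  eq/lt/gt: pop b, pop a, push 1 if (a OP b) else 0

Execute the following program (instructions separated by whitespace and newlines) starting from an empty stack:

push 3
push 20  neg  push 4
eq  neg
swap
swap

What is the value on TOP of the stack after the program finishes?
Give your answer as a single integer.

After 'push 3': [3]
After 'push 20': [3, 20]
After 'neg': [3, -20]
After 'push 4': [3, -20, 4]
After 'eq': [3, 0]
After 'neg': [3, 0]
After 'swap': [0, 3]
After 'swap': [3, 0]

Answer: 0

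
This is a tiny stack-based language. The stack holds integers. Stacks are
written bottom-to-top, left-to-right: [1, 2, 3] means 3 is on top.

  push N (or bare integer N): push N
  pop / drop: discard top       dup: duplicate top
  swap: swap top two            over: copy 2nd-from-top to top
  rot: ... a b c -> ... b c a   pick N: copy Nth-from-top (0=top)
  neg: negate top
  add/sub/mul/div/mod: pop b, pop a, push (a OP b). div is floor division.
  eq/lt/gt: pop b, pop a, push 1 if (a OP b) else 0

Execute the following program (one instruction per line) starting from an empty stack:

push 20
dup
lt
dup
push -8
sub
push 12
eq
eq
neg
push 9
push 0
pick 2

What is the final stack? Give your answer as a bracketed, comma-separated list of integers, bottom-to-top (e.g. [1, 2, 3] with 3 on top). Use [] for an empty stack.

After 'push 20': [20]
After 'dup': [20, 20]
After 'lt': [0]
After 'dup': [0, 0]
After 'push -8': [0, 0, -8]
After 'sub': [0, 8]
After 'push 12': [0, 8, 12]
After 'eq': [0, 0]
After 'eq': [1]
After 'neg': [-1]
After 'push 9': [-1, 9]
After 'push 0': [-1, 9, 0]
After 'pick 2': [-1, 9, 0, -1]

Answer: [-1, 9, 0, -1]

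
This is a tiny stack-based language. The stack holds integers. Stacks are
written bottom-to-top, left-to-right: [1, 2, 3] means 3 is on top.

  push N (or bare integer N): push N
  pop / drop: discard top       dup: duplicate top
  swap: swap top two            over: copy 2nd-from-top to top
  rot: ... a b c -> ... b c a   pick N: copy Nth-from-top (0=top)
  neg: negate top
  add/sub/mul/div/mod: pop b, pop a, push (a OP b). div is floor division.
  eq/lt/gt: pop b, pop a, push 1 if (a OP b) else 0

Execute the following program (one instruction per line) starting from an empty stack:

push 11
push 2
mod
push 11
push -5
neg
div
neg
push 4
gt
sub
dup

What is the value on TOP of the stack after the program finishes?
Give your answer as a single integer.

Answer: 1

Derivation:
After 'push 11': [11]
After 'push 2': [11, 2]
After 'mod': [1]
After 'push 11': [1, 11]
After 'push -5': [1, 11, -5]
After 'neg': [1, 11, 5]
After 'div': [1, 2]
After 'neg': [1, -2]
After 'push 4': [1, -2, 4]
After 'gt': [1, 0]
After 'sub': [1]
After 'dup': [1, 1]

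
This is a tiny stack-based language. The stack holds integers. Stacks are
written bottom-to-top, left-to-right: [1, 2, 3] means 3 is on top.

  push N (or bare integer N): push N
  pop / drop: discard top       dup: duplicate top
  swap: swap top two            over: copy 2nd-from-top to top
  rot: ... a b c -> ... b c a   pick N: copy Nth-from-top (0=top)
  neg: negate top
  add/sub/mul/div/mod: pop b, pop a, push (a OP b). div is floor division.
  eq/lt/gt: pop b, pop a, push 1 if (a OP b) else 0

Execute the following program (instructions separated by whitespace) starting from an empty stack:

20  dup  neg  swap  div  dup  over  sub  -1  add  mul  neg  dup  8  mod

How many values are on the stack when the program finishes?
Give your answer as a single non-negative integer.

Answer: 2

Derivation:
After 'push 20': stack = [20] (depth 1)
After 'dup': stack = [20, 20] (depth 2)
After 'neg': stack = [20, -20] (depth 2)
After 'swap': stack = [-20, 20] (depth 2)
After 'div': stack = [-1] (depth 1)
After 'dup': stack = [-1, -1] (depth 2)
After 'over': stack = [-1, -1, -1] (depth 3)
After 'sub': stack = [-1, 0] (depth 2)
After 'push -1': stack = [-1, 0, -1] (depth 3)
After 'add': stack = [-1, -1] (depth 2)
After 'mul': stack = [1] (depth 1)
After 'neg': stack = [-1] (depth 1)
After 'dup': stack = [-1, -1] (depth 2)
After 'push 8': stack = [-1, -1, 8] (depth 3)
After 'mod': stack = [-1, 7] (depth 2)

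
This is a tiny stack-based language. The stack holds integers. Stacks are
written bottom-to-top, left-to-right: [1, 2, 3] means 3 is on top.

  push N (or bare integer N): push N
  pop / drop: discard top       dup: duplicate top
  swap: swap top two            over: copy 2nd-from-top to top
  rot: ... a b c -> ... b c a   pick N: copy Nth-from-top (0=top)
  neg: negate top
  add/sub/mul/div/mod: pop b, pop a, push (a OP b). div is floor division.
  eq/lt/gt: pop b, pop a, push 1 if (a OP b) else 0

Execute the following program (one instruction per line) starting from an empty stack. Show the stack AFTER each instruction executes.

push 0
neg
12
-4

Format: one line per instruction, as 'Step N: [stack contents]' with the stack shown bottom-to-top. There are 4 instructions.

Step 1: [0]
Step 2: [0]
Step 3: [0, 12]
Step 4: [0, 12, -4]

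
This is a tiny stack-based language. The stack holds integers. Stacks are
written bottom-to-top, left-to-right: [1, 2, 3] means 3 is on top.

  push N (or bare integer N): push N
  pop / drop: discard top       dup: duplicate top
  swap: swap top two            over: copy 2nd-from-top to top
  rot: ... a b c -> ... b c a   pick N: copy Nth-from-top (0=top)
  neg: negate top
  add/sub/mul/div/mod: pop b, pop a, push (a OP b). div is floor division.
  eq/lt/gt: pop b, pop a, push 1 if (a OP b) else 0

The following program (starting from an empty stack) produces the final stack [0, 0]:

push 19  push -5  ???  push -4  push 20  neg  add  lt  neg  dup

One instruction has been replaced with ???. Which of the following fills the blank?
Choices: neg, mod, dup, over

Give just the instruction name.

Answer: mod

Derivation:
Stack before ???: [19, -5]
Stack after ???:  [-1]
Checking each choice:
  neg: produces [19, 0, 0]
  mod: MATCH
  dup: produces [19, -5, 0, 0]
  over: produces [19, -5, 0, 0]


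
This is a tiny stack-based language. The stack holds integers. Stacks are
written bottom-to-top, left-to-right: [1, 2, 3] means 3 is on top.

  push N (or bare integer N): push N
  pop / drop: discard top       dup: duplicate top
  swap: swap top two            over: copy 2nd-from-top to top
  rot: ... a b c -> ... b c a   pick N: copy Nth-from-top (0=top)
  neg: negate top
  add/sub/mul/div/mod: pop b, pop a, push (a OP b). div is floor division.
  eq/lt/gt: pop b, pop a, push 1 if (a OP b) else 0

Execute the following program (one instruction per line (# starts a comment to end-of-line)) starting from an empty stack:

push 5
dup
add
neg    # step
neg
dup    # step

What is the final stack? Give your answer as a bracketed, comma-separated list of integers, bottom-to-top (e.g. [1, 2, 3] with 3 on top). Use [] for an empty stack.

After 'push 5': [5]
After 'dup': [5, 5]
After 'add': [10]
After 'neg': [-10]
After 'neg': [10]
After 'dup': [10, 10]

Answer: [10, 10]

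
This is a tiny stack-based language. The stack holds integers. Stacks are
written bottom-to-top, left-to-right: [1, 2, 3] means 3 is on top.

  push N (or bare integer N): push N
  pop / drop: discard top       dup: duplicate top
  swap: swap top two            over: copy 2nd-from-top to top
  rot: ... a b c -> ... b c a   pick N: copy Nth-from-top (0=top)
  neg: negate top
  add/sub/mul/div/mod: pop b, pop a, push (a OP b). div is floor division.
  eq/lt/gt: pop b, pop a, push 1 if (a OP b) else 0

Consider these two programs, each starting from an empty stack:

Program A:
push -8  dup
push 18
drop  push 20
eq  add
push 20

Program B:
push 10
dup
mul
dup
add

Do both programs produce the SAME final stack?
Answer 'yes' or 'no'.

Program A trace:
  After 'push -8': [-8]
  After 'dup': [-8, -8]
  After 'push 18': [-8, -8, 18]
  After 'drop': [-8, -8]
  After 'push 20': [-8, -8, 20]
  After 'eq': [-8, 0]
  After 'add': [-8]
  After 'push 20': [-8, 20]
Program A final stack: [-8, 20]

Program B trace:
  After 'push 10': [10]
  After 'dup': [10, 10]
  After 'mul': [100]
  After 'dup': [100, 100]
  After 'add': [200]
Program B final stack: [200]
Same: no

Answer: no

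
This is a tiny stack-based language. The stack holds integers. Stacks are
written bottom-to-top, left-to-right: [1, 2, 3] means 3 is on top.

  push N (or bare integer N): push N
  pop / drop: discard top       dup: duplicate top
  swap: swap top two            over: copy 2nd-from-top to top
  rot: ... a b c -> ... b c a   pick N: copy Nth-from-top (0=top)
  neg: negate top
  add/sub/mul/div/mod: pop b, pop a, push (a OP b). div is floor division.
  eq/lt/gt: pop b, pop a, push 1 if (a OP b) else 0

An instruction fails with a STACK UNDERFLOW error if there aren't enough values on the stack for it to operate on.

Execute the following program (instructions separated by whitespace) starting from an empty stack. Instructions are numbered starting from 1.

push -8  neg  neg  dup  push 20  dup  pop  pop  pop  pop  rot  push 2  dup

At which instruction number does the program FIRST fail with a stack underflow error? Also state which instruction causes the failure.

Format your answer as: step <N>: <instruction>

Step 1 ('push -8'): stack = [-8], depth = 1
Step 2 ('neg'): stack = [8], depth = 1
Step 3 ('neg'): stack = [-8], depth = 1
Step 4 ('dup'): stack = [-8, -8], depth = 2
Step 5 ('push 20'): stack = [-8, -8, 20], depth = 3
Step 6 ('dup'): stack = [-8, -8, 20, 20], depth = 4
Step 7 ('pop'): stack = [-8, -8, 20], depth = 3
Step 8 ('pop'): stack = [-8, -8], depth = 2
Step 9 ('pop'): stack = [-8], depth = 1
Step 10 ('pop'): stack = [], depth = 0
Step 11 ('rot'): needs 3 value(s) but depth is 0 — STACK UNDERFLOW

Answer: step 11: rot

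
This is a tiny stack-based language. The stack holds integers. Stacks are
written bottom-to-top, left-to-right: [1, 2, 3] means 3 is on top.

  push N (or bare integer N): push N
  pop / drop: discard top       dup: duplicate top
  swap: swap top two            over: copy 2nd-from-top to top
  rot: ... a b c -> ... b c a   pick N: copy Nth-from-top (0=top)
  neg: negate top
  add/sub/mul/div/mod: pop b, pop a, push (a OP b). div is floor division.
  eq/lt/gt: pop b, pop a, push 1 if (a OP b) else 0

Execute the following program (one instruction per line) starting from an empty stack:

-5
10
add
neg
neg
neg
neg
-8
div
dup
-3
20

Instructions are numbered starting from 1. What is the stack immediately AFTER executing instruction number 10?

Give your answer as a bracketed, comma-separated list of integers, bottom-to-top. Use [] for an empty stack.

Answer: [-1, -1]

Derivation:
Step 1 ('-5'): [-5]
Step 2 ('10'): [-5, 10]
Step 3 ('add'): [5]
Step 4 ('neg'): [-5]
Step 5 ('neg'): [5]
Step 6 ('neg'): [-5]
Step 7 ('neg'): [5]
Step 8 ('-8'): [5, -8]
Step 9 ('div'): [-1]
Step 10 ('dup'): [-1, -1]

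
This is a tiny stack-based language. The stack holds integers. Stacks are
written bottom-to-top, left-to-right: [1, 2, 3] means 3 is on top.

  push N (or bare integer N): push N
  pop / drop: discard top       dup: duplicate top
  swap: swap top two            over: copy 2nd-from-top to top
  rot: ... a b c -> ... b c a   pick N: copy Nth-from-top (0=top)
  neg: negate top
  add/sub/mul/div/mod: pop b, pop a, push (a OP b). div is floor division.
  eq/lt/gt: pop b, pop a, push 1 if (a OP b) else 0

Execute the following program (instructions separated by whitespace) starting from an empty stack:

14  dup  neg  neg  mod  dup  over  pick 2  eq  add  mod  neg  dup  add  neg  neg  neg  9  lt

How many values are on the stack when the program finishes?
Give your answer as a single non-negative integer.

After 'push 14': stack = [14] (depth 1)
After 'dup': stack = [14, 14] (depth 2)
After 'neg': stack = [14, -14] (depth 2)
After 'neg': stack = [14, 14] (depth 2)
After 'mod': stack = [0] (depth 1)
After 'dup': stack = [0, 0] (depth 2)
After 'over': stack = [0, 0, 0] (depth 3)
After 'pick 2': stack = [0, 0, 0, 0] (depth 4)
After 'eq': stack = [0, 0, 1] (depth 3)
After 'add': stack = [0, 1] (depth 2)
After 'mod': stack = [0] (depth 1)
After 'neg': stack = [0] (depth 1)
After 'dup': stack = [0, 0] (depth 2)
After 'add': stack = [0] (depth 1)
After 'neg': stack = [0] (depth 1)
After 'neg': stack = [0] (depth 1)
After 'neg': stack = [0] (depth 1)
After 'push 9': stack = [0, 9] (depth 2)
After 'lt': stack = [1] (depth 1)

Answer: 1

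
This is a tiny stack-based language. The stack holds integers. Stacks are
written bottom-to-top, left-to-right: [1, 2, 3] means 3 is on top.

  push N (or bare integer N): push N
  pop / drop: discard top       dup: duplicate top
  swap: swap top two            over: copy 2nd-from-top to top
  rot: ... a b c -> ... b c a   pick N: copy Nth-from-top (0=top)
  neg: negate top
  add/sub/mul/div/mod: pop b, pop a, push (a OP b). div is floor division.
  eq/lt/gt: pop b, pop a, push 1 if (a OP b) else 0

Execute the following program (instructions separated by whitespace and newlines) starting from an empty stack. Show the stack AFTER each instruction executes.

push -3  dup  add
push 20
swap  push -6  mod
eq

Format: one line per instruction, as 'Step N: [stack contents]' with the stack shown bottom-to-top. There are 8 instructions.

Step 1: [-3]
Step 2: [-3, -3]
Step 3: [-6]
Step 4: [-6, 20]
Step 5: [20, -6]
Step 6: [20, -6, -6]
Step 7: [20, 0]
Step 8: [0]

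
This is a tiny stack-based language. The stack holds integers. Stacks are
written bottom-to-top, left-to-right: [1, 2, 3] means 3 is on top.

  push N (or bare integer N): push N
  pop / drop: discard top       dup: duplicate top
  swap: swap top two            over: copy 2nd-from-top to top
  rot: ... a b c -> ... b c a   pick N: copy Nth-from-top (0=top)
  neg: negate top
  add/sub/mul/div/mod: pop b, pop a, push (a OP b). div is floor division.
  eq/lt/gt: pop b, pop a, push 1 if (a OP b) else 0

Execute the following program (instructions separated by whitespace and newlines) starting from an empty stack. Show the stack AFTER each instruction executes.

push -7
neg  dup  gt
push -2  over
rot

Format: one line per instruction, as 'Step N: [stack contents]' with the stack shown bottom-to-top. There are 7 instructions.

Step 1: [-7]
Step 2: [7]
Step 3: [7, 7]
Step 4: [0]
Step 5: [0, -2]
Step 6: [0, -2, 0]
Step 7: [-2, 0, 0]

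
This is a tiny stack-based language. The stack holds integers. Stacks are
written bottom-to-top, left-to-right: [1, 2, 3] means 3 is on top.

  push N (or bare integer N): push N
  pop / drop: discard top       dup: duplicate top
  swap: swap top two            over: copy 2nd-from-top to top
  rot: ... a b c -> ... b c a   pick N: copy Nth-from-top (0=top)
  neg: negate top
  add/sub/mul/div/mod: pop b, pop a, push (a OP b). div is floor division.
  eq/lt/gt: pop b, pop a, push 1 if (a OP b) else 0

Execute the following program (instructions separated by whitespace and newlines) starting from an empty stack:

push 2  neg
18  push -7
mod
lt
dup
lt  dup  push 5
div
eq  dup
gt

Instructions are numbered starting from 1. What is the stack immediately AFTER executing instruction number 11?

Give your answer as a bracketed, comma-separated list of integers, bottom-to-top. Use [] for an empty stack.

Step 1 ('push 2'): [2]
Step 2 ('neg'): [-2]
Step 3 ('18'): [-2, 18]
Step 4 ('push -7'): [-2, 18, -7]
Step 5 ('mod'): [-2, -3]
Step 6 ('lt'): [0]
Step 7 ('dup'): [0, 0]
Step 8 ('lt'): [0]
Step 9 ('dup'): [0, 0]
Step 10 ('push 5'): [0, 0, 5]
Step 11 ('div'): [0, 0]

Answer: [0, 0]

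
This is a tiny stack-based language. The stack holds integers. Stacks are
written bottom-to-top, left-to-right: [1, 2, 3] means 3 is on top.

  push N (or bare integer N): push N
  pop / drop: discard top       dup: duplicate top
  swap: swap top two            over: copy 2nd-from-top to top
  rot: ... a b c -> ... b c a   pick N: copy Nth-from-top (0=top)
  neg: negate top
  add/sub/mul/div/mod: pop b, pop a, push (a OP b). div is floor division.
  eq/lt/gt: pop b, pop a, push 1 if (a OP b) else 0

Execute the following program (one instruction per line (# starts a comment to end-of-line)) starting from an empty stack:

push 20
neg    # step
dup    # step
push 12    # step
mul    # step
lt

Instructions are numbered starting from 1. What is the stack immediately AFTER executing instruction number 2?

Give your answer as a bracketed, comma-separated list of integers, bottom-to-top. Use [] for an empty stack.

Step 1 ('push 20'): [20]
Step 2 ('neg'): [-20]

Answer: [-20]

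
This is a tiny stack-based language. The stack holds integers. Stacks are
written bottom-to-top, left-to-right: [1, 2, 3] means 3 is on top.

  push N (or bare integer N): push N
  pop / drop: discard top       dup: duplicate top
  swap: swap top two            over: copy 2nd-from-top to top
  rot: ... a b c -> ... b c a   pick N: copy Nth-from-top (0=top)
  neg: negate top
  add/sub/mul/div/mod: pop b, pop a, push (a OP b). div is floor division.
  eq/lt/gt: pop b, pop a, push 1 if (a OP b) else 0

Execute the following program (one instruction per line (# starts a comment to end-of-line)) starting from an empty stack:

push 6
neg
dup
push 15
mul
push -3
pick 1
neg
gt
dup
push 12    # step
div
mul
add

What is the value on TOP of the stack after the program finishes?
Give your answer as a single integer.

After 'push 6': [6]
After 'neg': [-6]
After 'dup': [-6, -6]
After 'push 15': [-6, -6, 15]
After 'mul': [-6, -90]
After 'push -3': [-6, -90, -3]
After 'pick 1': [-6, -90, -3, -90]
After 'neg': [-6, -90, -3, 90]
After 'gt': [-6, -90, 0]
After 'dup': [-6, -90, 0, 0]
After 'push 12': [-6, -90, 0, 0, 12]
After 'div': [-6, -90, 0, 0]
After 'mul': [-6, -90, 0]
After 'add': [-6, -90]

Answer: -90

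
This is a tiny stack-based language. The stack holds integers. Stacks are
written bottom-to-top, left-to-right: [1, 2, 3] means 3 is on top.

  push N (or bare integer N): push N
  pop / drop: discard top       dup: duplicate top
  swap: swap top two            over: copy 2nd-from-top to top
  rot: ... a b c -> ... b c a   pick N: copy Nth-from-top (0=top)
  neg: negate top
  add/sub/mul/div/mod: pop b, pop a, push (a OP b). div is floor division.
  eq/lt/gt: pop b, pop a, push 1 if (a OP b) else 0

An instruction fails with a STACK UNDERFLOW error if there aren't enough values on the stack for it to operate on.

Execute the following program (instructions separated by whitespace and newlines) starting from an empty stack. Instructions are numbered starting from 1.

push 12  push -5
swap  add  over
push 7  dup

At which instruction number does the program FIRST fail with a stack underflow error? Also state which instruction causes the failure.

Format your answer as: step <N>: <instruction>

Step 1 ('push 12'): stack = [12], depth = 1
Step 2 ('push -5'): stack = [12, -5], depth = 2
Step 3 ('swap'): stack = [-5, 12], depth = 2
Step 4 ('add'): stack = [7], depth = 1
Step 5 ('over'): needs 2 value(s) but depth is 1 — STACK UNDERFLOW

Answer: step 5: over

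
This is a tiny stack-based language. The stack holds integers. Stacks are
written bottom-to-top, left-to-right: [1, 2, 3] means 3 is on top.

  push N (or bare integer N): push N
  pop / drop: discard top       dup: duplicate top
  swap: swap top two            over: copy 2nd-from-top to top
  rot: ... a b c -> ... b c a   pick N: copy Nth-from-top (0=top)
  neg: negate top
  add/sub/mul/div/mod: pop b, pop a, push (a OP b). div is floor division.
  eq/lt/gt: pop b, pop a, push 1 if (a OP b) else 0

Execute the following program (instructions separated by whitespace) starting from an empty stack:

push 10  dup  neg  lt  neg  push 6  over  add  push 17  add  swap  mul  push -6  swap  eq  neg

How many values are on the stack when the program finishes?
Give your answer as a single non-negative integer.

Answer: 1

Derivation:
After 'push 10': stack = [10] (depth 1)
After 'dup': stack = [10, 10] (depth 2)
After 'neg': stack = [10, -10] (depth 2)
After 'lt': stack = [0] (depth 1)
After 'neg': stack = [0] (depth 1)
After 'push 6': stack = [0, 6] (depth 2)
After 'over': stack = [0, 6, 0] (depth 3)
After 'add': stack = [0, 6] (depth 2)
After 'push 17': stack = [0, 6, 17] (depth 3)
After 'add': stack = [0, 23] (depth 2)
After 'swap': stack = [23, 0] (depth 2)
After 'mul': stack = [0] (depth 1)
After 'push -6': stack = [0, -6] (depth 2)
After 'swap': stack = [-6, 0] (depth 2)
After 'eq': stack = [0] (depth 1)
After 'neg': stack = [0] (depth 1)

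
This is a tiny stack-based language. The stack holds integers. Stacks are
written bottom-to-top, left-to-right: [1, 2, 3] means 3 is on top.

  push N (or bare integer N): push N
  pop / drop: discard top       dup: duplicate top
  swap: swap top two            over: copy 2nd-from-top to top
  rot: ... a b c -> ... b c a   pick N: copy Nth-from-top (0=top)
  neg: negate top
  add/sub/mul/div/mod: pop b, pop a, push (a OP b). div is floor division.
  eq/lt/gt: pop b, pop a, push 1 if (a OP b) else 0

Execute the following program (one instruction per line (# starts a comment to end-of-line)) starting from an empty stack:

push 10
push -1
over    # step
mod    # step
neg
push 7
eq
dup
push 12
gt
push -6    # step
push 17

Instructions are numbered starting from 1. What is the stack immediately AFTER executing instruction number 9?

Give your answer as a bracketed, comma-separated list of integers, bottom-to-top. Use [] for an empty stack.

Step 1 ('push 10'): [10]
Step 2 ('push -1'): [10, -1]
Step 3 ('over'): [10, -1, 10]
Step 4 ('mod'): [10, 9]
Step 5 ('neg'): [10, -9]
Step 6 ('push 7'): [10, -9, 7]
Step 7 ('eq'): [10, 0]
Step 8 ('dup'): [10, 0, 0]
Step 9 ('push 12'): [10, 0, 0, 12]

Answer: [10, 0, 0, 12]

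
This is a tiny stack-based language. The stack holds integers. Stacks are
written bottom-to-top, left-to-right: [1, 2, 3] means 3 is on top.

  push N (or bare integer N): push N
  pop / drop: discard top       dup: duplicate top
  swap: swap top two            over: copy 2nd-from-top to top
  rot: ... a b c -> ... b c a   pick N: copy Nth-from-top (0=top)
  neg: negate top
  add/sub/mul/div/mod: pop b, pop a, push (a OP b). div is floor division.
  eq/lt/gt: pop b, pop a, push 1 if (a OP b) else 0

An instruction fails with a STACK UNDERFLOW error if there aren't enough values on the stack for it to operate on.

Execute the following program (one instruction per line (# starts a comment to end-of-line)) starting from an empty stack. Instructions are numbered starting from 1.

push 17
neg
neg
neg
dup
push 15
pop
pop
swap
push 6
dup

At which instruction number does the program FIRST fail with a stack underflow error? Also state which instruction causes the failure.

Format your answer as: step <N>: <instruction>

Step 1 ('push 17'): stack = [17], depth = 1
Step 2 ('neg'): stack = [-17], depth = 1
Step 3 ('neg'): stack = [17], depth = 1
Step 4 ('neg'): stack = [-17], depth = 1
Step 5 ('dup'): stack = [-17, -17], depth = 2
Step 6 ('push 15'): stack = [-17, -17, 15], depth = 3
Step 7 ('pop'): stack = [-17, -17], depth = 2
Step 8 ('pop'): stack = [-17], depth = 1
Step 9 ('swap'): needs 2 value(s) but depth is 1 — STACK UNDERFLOW

Answer: step 9: swap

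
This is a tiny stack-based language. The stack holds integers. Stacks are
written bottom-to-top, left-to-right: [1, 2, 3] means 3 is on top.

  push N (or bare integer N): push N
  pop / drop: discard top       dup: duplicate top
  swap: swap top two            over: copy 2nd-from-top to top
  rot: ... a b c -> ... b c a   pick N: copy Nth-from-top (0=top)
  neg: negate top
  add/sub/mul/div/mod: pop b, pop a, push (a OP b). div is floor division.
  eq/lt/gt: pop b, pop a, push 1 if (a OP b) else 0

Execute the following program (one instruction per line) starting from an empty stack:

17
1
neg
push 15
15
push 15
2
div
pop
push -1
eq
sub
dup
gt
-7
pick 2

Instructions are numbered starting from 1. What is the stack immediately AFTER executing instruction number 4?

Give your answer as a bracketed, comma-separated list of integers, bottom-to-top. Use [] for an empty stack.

Answer: [17, -1, 15]

Derivation:
Step 1 ('17'): [17]
Step 2 ('1'): [17, 1]
Step 3 ('neg'): [17, -1]
Step 4 ('push 15'): [17, -1, 15]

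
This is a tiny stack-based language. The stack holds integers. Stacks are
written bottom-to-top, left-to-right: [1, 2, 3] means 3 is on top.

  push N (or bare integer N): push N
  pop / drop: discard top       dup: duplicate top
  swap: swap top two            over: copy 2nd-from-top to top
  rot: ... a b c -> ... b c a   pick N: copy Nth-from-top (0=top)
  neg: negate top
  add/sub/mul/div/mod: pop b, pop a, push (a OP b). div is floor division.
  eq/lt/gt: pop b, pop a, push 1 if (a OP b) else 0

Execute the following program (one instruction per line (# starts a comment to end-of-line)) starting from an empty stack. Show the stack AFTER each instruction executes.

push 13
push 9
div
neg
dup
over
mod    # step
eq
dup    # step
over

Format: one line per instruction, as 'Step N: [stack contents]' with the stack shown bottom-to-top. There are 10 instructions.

Step 1: [13]
Step 2: [13, 9]
Step 3: [1]
Step 4: [-1]
Step 5: [-1, -1]
Step 6: [-1, -1, -1]
Step 7: [-1, 0]
Step 8: [0]
Step 9: [0, 0]
Step 10: [0, 0, 0]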